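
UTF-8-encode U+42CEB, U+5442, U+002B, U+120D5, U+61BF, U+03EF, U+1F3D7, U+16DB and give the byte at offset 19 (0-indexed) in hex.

0x8F

U+42CEB → 4-byte form F1 82 B3 AB at offsets 0–3.
U+5442 → 3-byte form E5 91 82 at offsets 4–6.
U+002B → 1-byte form 2B at offsets 7–7.
U+120D5 → 4-byte form F0 92 83 95 at offsets 8–11.
U+61BF → 3-byte form E6 86 BF at offsets 12–14.
U+03EF → 2-byte form CF AF at offsets 15–16.
U+1F3D7 → 4-byte form F0 9F 8F 97 at offsets 17–20.
Offset 19 falls in char 7's range; it's byte 3 of F0 9F 8F 97 = 0x8F.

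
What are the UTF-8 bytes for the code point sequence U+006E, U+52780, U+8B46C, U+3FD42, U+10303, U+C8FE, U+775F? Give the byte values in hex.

U+006E: 1-byte form → 6E.
U+52780: 4-byte form → F1 92 9E 80.
U+8B46C: 4-byte form → F2 8B 91 AC.
U+3FD42: 4-byte form → F0 BF B5 82.
U+10303: 4-byte form → F0 90 8C 83.
U+C8FE: 3-byte form → EC A3 BE.
U+775F: 3-byte form → E7 9D 9F.
Concatenated (23 bytes): 6E F1 92 9E 80 F2 8B 91 AC F0 BF B5 82 F0 90 8C 83 EC A3 BE E7 9D 9F.

6E F1 92 9E 80 F2 8B 91 AC F0 BF B5 82 F0 90 8C 83 EC A3 BE E7 9D 9F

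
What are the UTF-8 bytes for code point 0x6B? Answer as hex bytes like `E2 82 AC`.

6B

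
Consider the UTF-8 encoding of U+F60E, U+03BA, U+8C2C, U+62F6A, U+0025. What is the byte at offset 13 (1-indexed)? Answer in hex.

1-indexed offset 13 is 0-indexed offset 12.
U+F60E → 3-byte form EF 98 8E at offsets 0–2.
U+03BA → 2-byte form CE BA at offsets 3–4.
U+8C2C → 3-byte form E8 B0 AC at offsets 5–7.
U+62F6A → 4-byte form F1 A2 BD AA at offsets 8–11.
U+0025 → 1-byte form 25 at offsets 12–12.
Offset 12 falls in char 5's range; it's byte 1 of 25 = 0x25.

0x25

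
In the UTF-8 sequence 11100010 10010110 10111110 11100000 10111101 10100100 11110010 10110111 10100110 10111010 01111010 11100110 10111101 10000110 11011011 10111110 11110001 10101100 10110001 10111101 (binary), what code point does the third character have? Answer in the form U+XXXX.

Offset 0: leading byte 0xE2 = 11100010 → 3-byte char #1 = E2 96 BE.
Offset 3: leading byte 0xE0 = 11100000 → 3-byte char #2 = E0 BD A4.
Offset 6: leading byte 0xF2 = 11110010 → 4-byte char #3 = F2 B7 A6 BA.
Leading byte 0xF2 = 11110010 matches 11110xxx → 4-byte sequence.
Byte 1: 0xF2 = 11110010, payload 010 (3 bits).
Byte 2: 0xB7 = 10110111 (10xxxxxx ✓), payload 110111.
Byte 3: 0xA6 = 10100110 (10xxxxxx ✓), payload 100110.
Byte 4: 0xBA = 10111010 (10xxxxxx ✓), payload 111010.
Concatenate: 010110111100110111010 = 0xB79BA (21 bits → U+B79BA).

U+B79BA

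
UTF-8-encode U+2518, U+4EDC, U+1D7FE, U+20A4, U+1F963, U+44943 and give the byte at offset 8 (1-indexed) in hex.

0x9D

1-indexed offset 8 is 0-indexed offset 7.
U+2518 → 3-byte form E2 94 98 at offsets 0–2.
U+4EDC → 3-byte form E4 BB 9C at offsets 3–5.
U+1D7FE → 4-byte form F0 9D 9F BE at offsets 6–9.
Offset 7 falls in char 3's range; it's byte 2 of F0 9D 9F BE = 0x9D.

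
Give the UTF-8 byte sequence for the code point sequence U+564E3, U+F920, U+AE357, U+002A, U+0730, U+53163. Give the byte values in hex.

F1 96 93 A3 EF A4 A0 F2 AE 8D 97 2A DC B0 F1 93 85 A3

U+564E3: 4-byte form → F1 96 93 A3.
U+F920: 3-byte form → EF A4 A0.
U+AE357: 4-byte form → F2 AE 8D 97.
U+002A: 1-byte form → 2A.
U+0730: 2-byte form → DC B0.
U+53163: 4-byte form → F1 93 85 A3.
Concatenated (18 bytes): F1 96 93 A3 EF A4 A0 F2 AE 8D 97 2A DC B0 F1 93 85 A3.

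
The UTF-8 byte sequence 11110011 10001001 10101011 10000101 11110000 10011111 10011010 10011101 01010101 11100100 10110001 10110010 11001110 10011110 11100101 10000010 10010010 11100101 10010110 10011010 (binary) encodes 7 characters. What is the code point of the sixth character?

U+5092

Offset 0: leading byte 0xF3 = 11110011 → 4-byte char #1 = F3 89 AB 85.
Offset 4: leading byte 0xF0 = 11110000 → 4-byte char #2 = F0 9F 9A 9D.
Offset 8: leading byte 0x55 = 01010101 → 1-byte char #3 = 55.
Offset 9: leading byte 0xE4 = 11100100 → 3-byte char #4 = E4 B1 B2.
Offset 12: leading byte 0xCE = 11001110 → 2-byte char #5 = CE 9E.
Offset 14: leading byte 0xE5 = 11100101 → 3-byte char #6 = E5 82 92.
Leading byte 0xE5 = 11100101 matches 1110xxxx → 3-byte sequence.
Byte 1: 0xE5 = 11100101, payload 0101 (4 bits).
Byte 2: 0x82 = 10000010 (10xxxxxx ✓), payload 000010.
Byte 3: 0x92 = 10010010 (10xxxxxx ✓), payload 010010.
Concatenate: 0101000010010010 = 0x5092 (16 bits → U+5092).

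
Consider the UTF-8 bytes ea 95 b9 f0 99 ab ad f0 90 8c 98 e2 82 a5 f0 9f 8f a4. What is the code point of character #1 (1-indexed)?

Offset 0: leading byte 0xEA = 11101010 → 3-byte char #1 = EA 95 B9.
Leading byte 0xEA = 11101010 matches 1110xxxx → 3-byte sequence.
Byte 1: 0xEA = 11101010, payload 1010 (4 bits).
Byte 2: 0x95 = 10010101 (10xxxxxx ✓), payload 010101.
Byte 3: 0xB9 = 10111001 (10xxxxxx ✓), payload 111001.
Concatenate: 1010010101111001 = 0xA579 (16 bits → U+A579).

U+A579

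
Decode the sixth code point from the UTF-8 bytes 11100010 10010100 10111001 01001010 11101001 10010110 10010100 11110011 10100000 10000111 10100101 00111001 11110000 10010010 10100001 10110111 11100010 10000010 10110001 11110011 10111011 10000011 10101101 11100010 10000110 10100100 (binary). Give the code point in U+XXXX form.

U+12877

Offset 0: leading byte 0xE2 = 11100010 → 3-byte char #1 = E2 94 B9.
Offset 3: leading byte 0x4A = 01001010 → 1-byte char #2 = 4A.
Offset 4: leading byte 0xE9 = 11101001 → 3-byte char #3 = E9 96 94.
Offset 7: leading byte 0xF3 = 11110011 → 4-byte char #4 = F3 A0 87 A5.
Offset 11: leading byte 0x39 = 00111001 → 1-byte char #5 = 39.
Offset 12: leading byte 0xF0 = 11110000 → 4-byte char #6 = F0 92 A1 B7.
Leading byte 0xF0 = 11110000 matches 11110xxx → 4-byte sequence.
Byte 1: 0xF0 = 11110000, payload 000 (3 bits).
Byte 2: 0x92 = 10010010 (10xxxxxx ✓), payload 010010.
Byte 3: 0xA1 = 10100001 (10xxxxxx ✓), payload 100001.
Byte 4: 0xB7 = 10110111 (10xxxxxx ✓), payload 110111.
Concatenate: 000010010100001110111 = 0x12877 (21 bits → U+12877).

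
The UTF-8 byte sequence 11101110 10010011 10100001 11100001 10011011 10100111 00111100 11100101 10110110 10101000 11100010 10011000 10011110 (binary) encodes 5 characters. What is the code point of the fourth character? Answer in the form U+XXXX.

U+5DA8

Offset 0: leading byte 0xEE = 11101110 → 3-byte char #1 = EE 93 A1.
Offset 3: leading byte 0xE1 = 11100001 → 3-byte char #2 = E1 9B A7.
Offset 6: leading byte 0x3C = 00111100 → 1-byte char #3 = 3C.
Offset 7: leading byte 0xE5 = 11100101 → 3-byte char #4 = E5 B6 A8.
Leading byte 0xE5 = 11100101 matches 1110xxxx → 3-byte sequence.
Byte 1: 0xE5 = 11100101, payload 0101 (4 bits).
Byte 2: 0xB6 = 10110110 (10xxxxxx ✓), payload 110110.
Byte 3: 0xA8 = 10101000 (10xxxxxx ✓), payload 101000.
Concatenate: 0101110110101000 = 0x5DA8 (16 bits → U+5DA8).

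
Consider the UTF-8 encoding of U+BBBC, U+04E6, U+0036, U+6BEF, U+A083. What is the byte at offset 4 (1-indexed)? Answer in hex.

1-indexed offset 4 is 0-indexed offset 3.
U+BBBC → 3-byte form EB AE BC at offsets 0–2.
U+04E6 → 2-byte form D3 A6 at offsets 3–4.
Offset 3 falls in char 2's range; it's byte 1 of D3 A6 = 0xD3.

0xD3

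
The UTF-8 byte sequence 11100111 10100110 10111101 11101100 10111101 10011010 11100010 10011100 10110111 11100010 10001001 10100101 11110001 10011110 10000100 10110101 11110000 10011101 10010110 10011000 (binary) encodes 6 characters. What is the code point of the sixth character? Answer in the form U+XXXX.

Offset 0: leading byte 0xE7 = 11100111 → 3-byte char #1 = E7 A6 BD.
Offset 3: leading byte 0xEC = 11101100 → 3-byte char #2 = EC BD 9A.
Offset 6: leading byte 0xE2 = 11100010 → 3-byte char #3 = E2 9C B7.
Offset 9: leading byte 0xE2 = 11100010 → 3-byte char #4 = E2 89 A5.
Offset 12: leading byte 0xF1 = 11110001 → 4-byte char #5 = F1 9E 84 B5.
Offset 16: leading byte 0xF0 = 11110000 → 4-byte char #6 = F0 9D 96 98.
Leading byte 0xF0 = 11110000 matches 11110xxx → 4-byte sequence.
Byte 1: 0xF0 = 11110000, payload 000 (3 bits).
Byte 2: 0x9D = 10011101 (10xxxxxx ✓), payload 011101.
Byte 3: 0x96 = 10010110 (10xxxxxx ✓), payload 010110.
Byte 4: 0x98 = 10011000 (10xxxxxx ✓), payload 011000.
Concatenate: 000011101010110011000 = 0x1D598 (21 bits → U+1D598).

U+1D598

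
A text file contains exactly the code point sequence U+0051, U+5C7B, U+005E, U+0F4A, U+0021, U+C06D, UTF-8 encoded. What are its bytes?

U+0051: 1-byte form → 51.
U+5C7B: 3-byte form → E5 B1 BB.
U+005E: 1-byte form → 5E.
U+0F4A: 3-byte form → E0 BD 8A.
U+0021: 1-byte form → 21.
U+C06D: 3-byte form → EC 81 AD.
Concatenated (12 bytes): 51 E5 B1 BB 5E E0 BD 8A 21 EC 81 AD.

51 E5 B1 BB 5E E0 BD 8A 21 EC 81 AD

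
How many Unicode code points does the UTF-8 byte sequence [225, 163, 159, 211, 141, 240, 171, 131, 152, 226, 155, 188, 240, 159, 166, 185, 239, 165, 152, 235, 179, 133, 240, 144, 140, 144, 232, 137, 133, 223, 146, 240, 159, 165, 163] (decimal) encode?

Byte at offset 0: 0xE1 = 11100001 → 3-byte char (#1). Advance 3.
Byte at offset 3: 0xD3 = 11010011 → 2-byte char (#2). Advance 2.
Byte at offset 5: 0xF0 = 11110000 → 4-byte char (#3). Advance 4.
Byte at offset 9: 0xE2 = 11100010 → 3-byte char (#4). Advance 3.
Byte at offset 12: 0xF0 = 11110000 → 4-byte char (#5). Advance 4.
Byte at offset 16: 0xEF = 11101111 → 3-byte char (#6). Advance 3.
Byte at offset 19: 0xEB = 11101011 → 3-byte char (#7). Advance 3.
Byte at offset 22: 0xF0 = 11110000 → 4-byte char (#8). Advance 4.
Byte at offset 26: 0xE8 = 11101000 → 3-byte char (#9). Advance 3.
Byte at offset 29: 0xDF = 11011111 → 2-byte char (#10). Advance 2.
Byte at offset 31: 0xF0 = 11110000 → 4-byte char (#11). Advance 4.
Reached end at offset 35 after 11 code points.

11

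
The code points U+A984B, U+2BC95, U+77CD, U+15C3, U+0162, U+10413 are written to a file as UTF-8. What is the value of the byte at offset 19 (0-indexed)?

0x93

U+A984B → 4-byte form F2 A9 A1 8B at offsets 0–3.
U+2BC95 → 4-byte form F0 AB B2 95 at offsets 4–7.
U+77CD → 3-byte form E7 9F 8D at offsets 8–10.
U+15C3 → 3-byte form E1 97 83 at offsets 11–13.
U+0162 → 2-byte form C5 A2 at offsets 14–15.
U+10413 → 4-byte form F0 90 90 93 at offsets 16–19.
Offset 19 falls in char 6's range; it's byte 4 of F0 90 90 93 = 0x93.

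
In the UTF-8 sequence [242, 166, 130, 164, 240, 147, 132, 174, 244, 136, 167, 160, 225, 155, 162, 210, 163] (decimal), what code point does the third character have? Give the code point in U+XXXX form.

U+1089E0

Offset 0: leading byte 0xF2 = 11110010 → 4-byte char #1 = F2 A6 82 A4.
Offset 4: leading byte 0xF0 = 11110000 → 4-byte char #2 = F0 93 84 AE.
Offset 8: leading byte 0xF4 = 11110100 → 4-byte char #3 = F4 88 A7 A0.
Leading byte 0xF4 = 11110100 matches 11110xxx → 4-byte sequence.
Byte 1: 0xF4 = 11110100, payload 100 (3 bits).
Byte 2: 0x88 = 10001000 (10xxxxxx ✓), payload 001000.
Byte 3: 0xA7 = 10100111 (10xxxxxx ✓), payload 100111.
Byte 4: 0xA0 = 10100000 (10xxxxxx ✓), payload 100000.
Concatenate: 100001000100111100000 = 0x1089E0 (21 bits → U+1089E0).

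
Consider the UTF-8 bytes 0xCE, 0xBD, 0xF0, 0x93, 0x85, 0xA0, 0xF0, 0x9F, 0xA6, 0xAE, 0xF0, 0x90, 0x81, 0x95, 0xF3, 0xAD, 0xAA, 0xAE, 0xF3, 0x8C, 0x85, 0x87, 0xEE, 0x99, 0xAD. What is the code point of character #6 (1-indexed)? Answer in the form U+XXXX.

Offset 0: leading byte 0xCE = 11001110 → 2-byte char #1 = CE BD.
Offset 2: leading byte 0xF0 = 11110000 → 4-byte char #2 = F0 93 85 A0.
Offset 6: leading byte 0xF0 = 11110000 → 4-byte char #3 = F0 9F A6 AE.
Offset 10: leading byte 0xF0 = 11110000 → 4-byte char #4 = F0 90 81 95.
Offset 14: leading byte 0xF3 = 11110011 → 4-byte char #5 = F3 AD AA AE.
Offset 18: leading byte 0xF3 = 11110011 → 4-byte char #6 = F3 8C 85 87.
Leading byte 0xF3 = 11110011 matches 11110xxx → 4-byte sequence.
Byte 1: 0xF3 = 11110011, payload 011 (3 bits).
Byte 2: 0x8C = 10001100 (10xxxxxx ✓), payload 001100.
Byte 3: 0x85 = 10000101 (10xxxxxx ✓), payload 000101.
Byte 4: 0x87 = 10000111 (10xxxxxx ✓), payload 000111.
Concatenate: 011001100000101000111 = 0xCC147 (21 bits → U+CC147).

U+CC147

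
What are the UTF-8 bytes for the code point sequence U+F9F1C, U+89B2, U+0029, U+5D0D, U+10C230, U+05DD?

F3 B9 BC 9C E8 A6 B2 29 E5 B4 8D F4 8C 88 B0 D7 9D

U+F9F1C: 4-byte form → F3 B9 BC 9C.
U+89B2: 3-byte form → E8 A6 B2.
U+0029: 1-byte form → 29.
U+5D0D: 3-byte form → E5 B4 8D.
U+10C230: 4-byte form → F4 8C 88 B0.
U+05DD: 2-byte form → D7 9D.
Concatenated (17 bytes): F3 B9 BC 9C E8 A6 B2 29 E5 B4 8D F4 8C 88 B0 D7 9D.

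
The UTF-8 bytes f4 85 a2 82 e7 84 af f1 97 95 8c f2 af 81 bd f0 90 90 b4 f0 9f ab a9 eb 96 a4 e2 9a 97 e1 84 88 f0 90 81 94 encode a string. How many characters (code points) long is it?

Byte at offset 0: 0xF4 = 11110100 → 4-byte char (#1). Advance 4.
Byte at offset 4: 0xE7 = 11100111 → 3-byte char (#2). Advance 3.
Byte at offset 7: 0xF1 = 11110001 → 4-byte char (#3). Advance 4.
Byte at offset 11: 0xF2 = 11110010 → 4-byte char (#4). Advance 4.
Byte at offset 15: 0xF0 = 11110000 → 4-byte char (#5). Advance 4.
Byte at offset 19: 0xF0 = 11110000 → 4-byte char (#6). Advance 4.
Byte at offset 23: 0xEB = 11101011 → 3-byte char (#7). Advance 3.
Byte at offset 26: 0xE2 = 11100010 → 3-byte char (#8). Advance 3.
Byte at offset 29: 0xE1 = 11100001 → 3-byte char (#9). Advance 3.
Byte at offset 32: 0xF0 = 11110000 → 4-byte char (#10). Advance 4.
Reached end at offset 36 after 10 code points.

10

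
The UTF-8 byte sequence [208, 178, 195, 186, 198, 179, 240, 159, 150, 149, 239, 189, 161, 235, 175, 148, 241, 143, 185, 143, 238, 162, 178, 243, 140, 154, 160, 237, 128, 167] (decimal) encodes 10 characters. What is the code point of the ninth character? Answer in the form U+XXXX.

U+CC6A0

Offset 0: leading byte 0xD0 = 11010000 → 2-byte char #1 = D0 B2.
Offset 2: leading byte 0xC3 = 11000011 → 2-byte char #2 = C3 BA.
Offset 4: leading byte 0xC6 = 11000110 → 2-byte char #3 = C6 B3.
Offset 6: leading byte 0xF0 = 11110000 → 4-byte char #4 = F0 9F 96 95.
Offset 10: leading byte 0xEF = 11101111 → 3-byte char #5 = EF BD A1.
Offset 13: leading byte 0xEB = 11101011 → 3-byte char #6 = EB AF 94.
Offset 16: leading byte 0xF1 = 11110001 → 4-byte char #7 = F1 8F B9 8F.
Offset 20: leading byte 0xEE = 11101110 → 3-byte char #8 = EE A2 B2.
Offset 23: leading byte 0xF3 = 11110011 → 4-byte char #9 = F3 8C 9A A0.
Leading byte 0xF3 = 11110011 matches 11110xxx → 4-byte sequence.
Byte 1: 0xF3 = 11110011, payload 011 (3 bits).
Byte 2: 0x8C = 10001100 (10xxxxxx ✓), payload 001100.
Byte 3: 0x9A = 10011010 (10xxxxxx ✓), payload 011010.
Byte 4: 0xA0 = 10100000 (10xxxxxx ✓), payload 100000.
Concatenate: 011001100011010100000 = 0xCC6A0 (21 bits → U+CC6A0).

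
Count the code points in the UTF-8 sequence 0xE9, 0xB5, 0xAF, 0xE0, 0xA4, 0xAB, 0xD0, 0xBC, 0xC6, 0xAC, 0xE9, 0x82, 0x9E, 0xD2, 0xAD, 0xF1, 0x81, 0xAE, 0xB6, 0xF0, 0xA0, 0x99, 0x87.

Byte at offset 0: 0xE9 = 11101001 → 3-byte char (#1). Advance 3.
Byte at offset 3: 0xE0 = 11100000 → 3-byte char (#2). Advance 3.
Byte at offset 6: 0xD0 = 11010000 → 2-byte char (#3). Advance 2.
Byte at offset 8: 0xC6 = 11000110 → 2-byte char (#4). Advance 2.
Byte at offset 10: 0xE9 = 11101001 → 3-byte char (#5). Advance 3.
Byte at offset 13: 0xD2 = 11010010 → 2-byte char (#6). Advance 2.
Byte at offset 15: 0xF1 = 11110001 → 4-byte char (#7). Advance 4.
Byte at offset 19: 0xF0 = 11110000 → 4-byte char (#8). Advance 4.
Reached end at offset 23 after 8 code points.

8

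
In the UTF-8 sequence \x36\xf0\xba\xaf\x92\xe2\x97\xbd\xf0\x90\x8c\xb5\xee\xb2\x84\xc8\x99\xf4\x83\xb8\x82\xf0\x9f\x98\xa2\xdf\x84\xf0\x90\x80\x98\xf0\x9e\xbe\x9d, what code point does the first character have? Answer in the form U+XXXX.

Offset 0: leading byte 0x36 = 00110110 → 1-byte char #1 = 36.
Leading byte 0x36 = 00110110 matches 0xxxxxxx → 1-byte sequence.
Byte 1: 0x36 = 00110110, payload 0110110 (7 bits).
Concatenate: 0110110 = 0x36 (7 bits → U+0036).

U+0036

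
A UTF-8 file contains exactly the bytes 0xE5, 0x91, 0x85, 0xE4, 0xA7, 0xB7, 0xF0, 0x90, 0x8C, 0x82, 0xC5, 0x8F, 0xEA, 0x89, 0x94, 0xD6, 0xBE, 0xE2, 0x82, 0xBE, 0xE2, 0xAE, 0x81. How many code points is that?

8

Byte at offset 0: 0xE5 = 11100101 → 3-byte char (#1). Advance 3.
Byte at offset 3: 0xE4 = 11100100 → 3-byte char (#2). Advance 3.
Byte at offset 6: 0xF0 = 11110000 → 4-byte char (#3). Advance 4.
Byte at offset 10: 0xC5 = 11000101 → 2-byte char (#4). Advance 2.
Byte at offset 12: 0xEA = 11101010 → 3-byte char (#5). Advance 3.
Byte at offset 15: 0xD6 = 11010110 → 2-byte char (#6). Advance 2.
Byte at offset 17: 0xE2 = 11100010 → 3-byte char (#7). Advance 3.
Byte at offset 20: 0xE2 = 11100010 → 3-byte char (#8). Advance 3.
Reached end at offset 23 after 8 code points.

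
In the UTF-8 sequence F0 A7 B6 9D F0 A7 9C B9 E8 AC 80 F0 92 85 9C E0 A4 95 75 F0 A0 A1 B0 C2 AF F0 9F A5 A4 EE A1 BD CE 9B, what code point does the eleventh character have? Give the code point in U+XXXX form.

U+039B

Offset 0: leading byte 0xF0 = 11110000 → 4-byte char #1 = F0 A7 B6 9D.
Offset 4: leading byte 0xF0 = 11110000 → 4-byte char #2 = F0 A7 9C B9.
Offset 8: leading byte 0xE8 = 11101000 → 3-byte char #3 = E8 AC 80.
Offset 11: leading byte 0xF0 = 11110000 → 4-byte char #4 = F0 92 85 9C.
Offset 15: leading byte 0xE0 = 11100000 → 3-byte char #5 = E0 A4 95.
Offset 18: leading byte 0x75 = 01110101 → 1-byte char #6 = 75.
Offset 19: leading byte 0xF0 = 11110000 → 4-byte char #7 = F0 A0 A1 B0.
Offset 23: leading byte 0xC2 = 11000010 → 2-byte char #8 = C2 AF.
Offset 25: leading byte 0xF0 = 11110000 → 4-byte char #9 = F0 9F A5 A4.
Offset 29: leading byte 0xEE = 11101110 → 3-byte char #10 = EE A1 BD.
Offset 32: leading byte 0xCE = 11001110 → 2-byte char #11 = CE 9B.
Leading byte 0xCE = 11001110 matches 110xxxxx → 2-byte sequence.
Byte 1: 0xCE = 11001110, payload 01110 (5 bits).
Byte 2: 0x9B = 10011011 (10xxxxxx ✓), payload 011011.
Concatenate: 01110011011 = 0x39B (11 bits → U+039B).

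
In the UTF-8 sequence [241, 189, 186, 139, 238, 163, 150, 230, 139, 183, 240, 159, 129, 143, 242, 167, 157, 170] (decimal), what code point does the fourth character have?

Offset 0: leading byte 0xF1 = 11110001 → 4-byte char #1 = F1 BD BA 8B.
Offset 4: leading byte 0xEE = 11101110 → 3-byte char #2 = EE A3 96.
Offset 7: leading byte 0xE6 = 11100110 → 3-byte char #3 = E6 8B B7.
Offset 10: leading byte 0xF0 = 11110000 → 4-byte char #4 = F0 9F 81 8F.
Leading byte 0xF0 = 11110000 matches 11110xxx → 4-byte sequence.
Byte 1: 0xF0 = 11110000, payload 000 (3 bits).
Byte 2: 0x9F = 10011111 (10xxxxxx ✓), payload 011111.
Byte 3: 0x81 = 10000001 (10xxxxxx ✓), payload 000001.
Byte 4: 0x8F = 10001111 (10xxxxxx ✓), payload 001111.
Concatenate: 000011111000001001111 = 0x1F04F (21 bits → U+1F04F).

U+1F04F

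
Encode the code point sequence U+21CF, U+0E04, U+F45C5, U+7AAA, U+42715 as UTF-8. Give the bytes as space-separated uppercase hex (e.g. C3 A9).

U+21CF: 3-byte form → E2 87 8F.
U+0E04: 3-byte form → E0 B8 84.
U+F45C5: 4-byte form → F3 B4 97 85.
U+7AAA: 3-byte form → E7 AA AA.
U+42715: 4-byte form → F1 82 9C 95.
Concatenated (17 bytes): E2 87 8F E0 B8 84 F3 B4 97 85 E7 AA AA F1 82 9C 95.

E2 87 8F E0 B8 84 F3 B4 97 85 E7 AA AA F1 82 9C 95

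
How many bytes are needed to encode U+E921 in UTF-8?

3

U+E921 = 0xE921. UTF-8 uses 1 byte below 0x80, 2 below 0x800, 3 below 0x10000, 4 up to 0x10FFFF. 0xE921 is in U+0800–U+FFFF → 3 bytes.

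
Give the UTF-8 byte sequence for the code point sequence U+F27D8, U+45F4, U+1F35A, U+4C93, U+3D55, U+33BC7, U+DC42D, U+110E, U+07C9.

F3 B2 9F 98 E4 97 B4 F0 9F 8D 9A E4 B2 93 E3 B5 95 F0 B3 AF 87 F3 9C 90 AD E1 84 8E DF 89

U+F27D8: 4-byte form → F3 B2 9F 98.
U+45F4: 3-byte form → E4 97 B4.
U+1F35A: 4-byte form → F0 9F 8D 9A.
U+4C93: 3-byte form → E4 B2 93.
U+3D55: 3-byte form → E3 B5 95.
U+33BC7: 4-byte form → F0 B3 AF 87.
U+DC42D: 4-byte form → F3 9C 90 AD.
U+110E: 3-byte form → E1 84 8E.
U+07C9: 2-byte form → DF 89.
Concatenated (30 bytes): F3 B2 9F 98 E4 97 B4 F0 9F 8D 9A E4 B2 93 E3 B5 95 F0 B3 AF 87 F3 9C 90 AD E1 84 8E DF 89.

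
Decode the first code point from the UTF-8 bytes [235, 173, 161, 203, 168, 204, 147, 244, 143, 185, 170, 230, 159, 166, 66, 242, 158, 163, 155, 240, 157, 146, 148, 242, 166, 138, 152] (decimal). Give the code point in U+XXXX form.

U+BB61

Offset 0: leading byte 0xEB = 11101011 → 3-byte char #1 = EB AD A1.
Leading byte 0xEB = 11101011 matches 1110xxxx → 3-byte sequence.
Byte 1: 0xEB = 11101011, payload 1011 (4 bits).
Byte 2: 0xAD = 10101101 (10xxxxxx ✓), payload 101101.
Byte 3: 0xA1 = 10100001 (10xxxxxx ✓), payload 100001.
Concatenate: 1011101101100001 = 0xBB61 (16 bits → U+BB61).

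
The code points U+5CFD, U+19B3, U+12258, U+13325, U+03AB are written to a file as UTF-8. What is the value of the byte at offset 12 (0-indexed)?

0x8C

U+5CFD → 3-byte form E5 B3 BD at offsets 0–2.
U+19B3 → 3-byte form E1 A6 B3 at offsets 3–5.
U+12258 → 4-byte form F0 92 89 98 at offsets 6–9.
U+13325 → 4-byte form F0 93 8C A5 at offsets 10–13.
Offset 12 falls in char 4's range; it's byte 3 of F0 93 8C A5 = 0x8C.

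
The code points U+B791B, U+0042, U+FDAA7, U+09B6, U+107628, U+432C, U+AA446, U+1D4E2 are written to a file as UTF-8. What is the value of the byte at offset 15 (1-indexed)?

1-indexed offset 15 is 0-indexed offset 14.
U+B791B → 4-byte form F2 B7 A4 9B at offsets 0–3.
U+0042 → 1-byte form 42 at offsets 4–4.
U+FDAA7 → 4-byte form F3 BD AA A7 at offsets 5–8.
U+09B6 → 3-byte form E0 A6 B6 at offsets 9–11.
U+107628 → 4-byte form F4 87 98 A8 at offsets 12–15.
Offset 14 falls in char 5's range; it's byte 3 of F4 87 98 A8 = 0x98.

0x98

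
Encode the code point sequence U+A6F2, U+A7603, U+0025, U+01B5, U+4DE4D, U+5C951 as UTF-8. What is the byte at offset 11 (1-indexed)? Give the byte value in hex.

1-indexed offset 11 is 0-indexed offset 10.
U+A6F2 → 3-byte form EA 9B B2 at offsets 0–2.
U+A7603 → 4-byte form F2 A7 98 83 at offsets 3–6.
U+0025 → 1-byte form 25 at offsets 7–7.
U+01B5 → 2-byte form C6 B5 at offsets 8–9.
U+4DE4D → 4-byte form F1 8D B9 8D at offsets 10–13.
Offset 10 falls in char 5's range; it's byte 1 of F1 8D B9 8D = 0xF1.

0xF1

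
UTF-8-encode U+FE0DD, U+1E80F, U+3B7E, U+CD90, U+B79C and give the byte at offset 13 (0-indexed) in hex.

0x90

U+FE0DD → 4-byte form F3 BE 83 9D at offsets 0–3.
U+1E80F → 4-byte form F0 9E A0 8F at offsets 4–7.
U+3B7E → 3-byte form E3 AD BE at offsets 8–10.
U+CD90 → 3-byte form EC B6 90 at offsets 11–13.
Offset 13 falls in char 4's range; it's byte 3 of EC B6 90 = 0x90.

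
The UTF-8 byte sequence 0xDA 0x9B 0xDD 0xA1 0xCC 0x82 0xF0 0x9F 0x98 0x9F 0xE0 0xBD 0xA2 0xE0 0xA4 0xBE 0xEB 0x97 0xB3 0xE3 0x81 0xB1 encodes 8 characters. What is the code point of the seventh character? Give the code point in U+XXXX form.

U+B5F3

Offset 0: leading byte 0xDA = 11011010 → 2-byte char #1 = DA 9B.
Offset 2: leading byte 0xDD = 11011101 → 2-byte char #2 = DD A1.
Offset 4: leading byte 0xCC = 11001100 → 2-byte char #3 = CC 82.
Offset 6: leading byte 0xF0 = 11110000 → 4-byte char #4 = F0 9F 98 9F.
Offset 10: leading byte 0xE0 = 11100000 → 3-byte char #5 = E0 BD A2.
Offset 13: leading byte 0xE0 = 11100000 → 3-byte char #6 = E0 A4 BE.
Offset 16: leading byte 0xEB = 11101011 → 3-byte char #7 = EB 97 B3.
Leading byte 0xEB = 11101011 matches 1110xxxx → 3-byte sequence.
Byte 1: 0xEB = 11101011, payload 1011 (4 bits).
Byte 2: 0x97 = 10010111 (10xxxxxx ✓), payload 010111.
Byte 3: 0xB3 = 10110011 (10xxxxxx ✓), payload 110011.
Concatenate: 1011010111110011 = 0xB5F3 (16 bits → U+B5F3).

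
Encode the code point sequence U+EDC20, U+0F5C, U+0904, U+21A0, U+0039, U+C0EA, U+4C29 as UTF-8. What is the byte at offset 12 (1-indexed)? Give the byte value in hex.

0x86

1-indexed offset 12 is 0-indexed offset 11.
U+EDC20 → 4-byte form F3 AD B0 A0 at offsets 0–3.
U+0F5C → 3-byte form E0 BD 9C at offsets 4–6.
U+0904 → 3-byte form E0 A4 84 at offsets 7–9.
U+21A0 → 3-byte form E2 86 A0 at offsets 10–12.
Offset 11 falls in char 4's range; it's byte 2 of E2 86 A0 = 0x86.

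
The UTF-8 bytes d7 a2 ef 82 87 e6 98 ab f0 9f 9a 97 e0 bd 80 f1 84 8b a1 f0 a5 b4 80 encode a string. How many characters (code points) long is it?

7

Byte at offset 0: 0xD7 = 11010111 → 2-byte char (#1). Advance 2.
Byte at offset 2: 0xEF = 11101111 → 3-byte char (#2). Advance 3.
Byte at offset 5: 0xE6 = 11100110 → 3-byte char (#3). Advance 3.
Byte at offset 8: 0xF0 = 11110000 → 4-byte char (#4). Advance 4.
Byte at offset 12: 0xE0 = 11100000 → 3-byte char (#5). Advance 3.
Byte at offset 15: 0xF1 = 11110001 → 4-byte char (#6). Advance 4.
Byte at offset 19: 0xF0 = 11110000 → 4-byte char (#7). Advance 4.
Reached end at offset 23 after 7 code points.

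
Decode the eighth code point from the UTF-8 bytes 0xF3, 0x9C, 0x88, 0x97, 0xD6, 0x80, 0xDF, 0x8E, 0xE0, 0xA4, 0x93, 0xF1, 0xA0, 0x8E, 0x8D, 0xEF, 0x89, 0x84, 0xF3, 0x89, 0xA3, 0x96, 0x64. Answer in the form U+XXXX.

U+0064

Offset 0: leading byte 0xF3 = 11110011 → 4-byte char #1 = F3 9C 88 97.
Offset 4: leading byte 0xD6 = 11010110 → 2-byte char #2 = D6 80.
Offset 6: leading byte 0xDF = 11011111 → 2-byte char #3 = DF 8E.
Offset 8: leading byte 0xE0 = 11100000 → 3-byte char #4 = E0 A4 93.
Offset 11: leading byte 0xF1 = 11110001 → 4-byte char #5 = F1 A0 8E 8D.
Offset 15: leading byte 0xEF = 11101111 → 3-byte char #6 = EF 89 84.
Offset 18: leading byte 0xF3 = 11110011 → 4-byte char #7 = F3 89 A3 96.
Offset 22: leading byte 0x64 = 01100100 → 1-byte char #8 = 64.
Leading byte 0x64 = 01100100 matches 0xxxxxxx → 1-byte sequence.
Byte 1: 0x64 = 01100100, payload 1100100 (7 bits).
Concatenate: 1100100 = 0x64 (7 bits → U+0064).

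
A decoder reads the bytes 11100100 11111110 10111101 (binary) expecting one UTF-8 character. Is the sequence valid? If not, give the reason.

invalid (non-continuation byte where continuation expected)

Leading byte 0xE4 = 11100100 → 3-byte form.
Byte 2 is 0xFE = 11111110, which is not 10xxxxxx — expected a continuation byte.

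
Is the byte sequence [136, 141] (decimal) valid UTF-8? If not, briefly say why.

invalid (continuation byte with no leading byte)

Byte 0x88 = 10001000 has the form 10xxxxxx — a continuation byte — but there is no preceding leading byte.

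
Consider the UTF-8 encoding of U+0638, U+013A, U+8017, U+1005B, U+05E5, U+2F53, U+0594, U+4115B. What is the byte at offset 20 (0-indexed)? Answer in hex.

0x85

U+0638 → 2-byte form D8 B8 at offsets 0–1.
U+013A → 2-byte form C4 BA at offsets 2–3.
U+8017 → 3-byte form E8 80 97 at offsets 4–6.
U+1005B → 4-byte form F0 90 81 9B at offsets 7–10.
U+05E5 → 2-byte form D7 A5 at offsets 11–12.
U+2F53 → 3-byte form E2 BD 93 at offsets 13–15.
U+0594 → 2-byte form D6 94 at offsets 16–17.
U+4115B → 4-byte form F1 81 85 9B at offsets 18–21.
Offset 20 falls in char 8's range; it's byte 3 of F1 81 85 9B = 0x85.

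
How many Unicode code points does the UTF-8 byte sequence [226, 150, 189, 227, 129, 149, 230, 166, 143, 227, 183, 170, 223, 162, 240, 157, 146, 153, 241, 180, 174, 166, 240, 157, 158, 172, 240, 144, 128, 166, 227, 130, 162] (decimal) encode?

Byte at offset 0: 0xE2 = 11100010 → 3-byte char (#1). Advance 3.
Byte at offset 3: 0xE3 = 11100011 → 3-byte char (#2). Advance 3.
Byte at offset 6: 0xE6 = 11100110 → 3-byte char (#3). Advance 3.
Byte at offset 9: 0xE3 = 11100011 → 3-byte char (#4). Advance 3.
Byte at offset 12: 0xDF = 11011111 → 2-byte char (#5). Advance 2.
Byte at offset 14: 0xF0 = 11110000 → 4-byte char (#6). Advance 4.
Byte at offset 18: 0xF1 = 11110001 → 4-byte char (#7). Advance 4.
Byte at offset 22: 0xF0 = 11110000 → 4-byte char (#8). Advance 4.
Byte at offset 26: 0xF0 = 11110000 → 4-byte char (#9). Advance 4.
Byte at offset 30: 0xE3 = 11100011 → 3-byte char (#10). Advance 3.
Reached end at offset 33 after 10 code points.

10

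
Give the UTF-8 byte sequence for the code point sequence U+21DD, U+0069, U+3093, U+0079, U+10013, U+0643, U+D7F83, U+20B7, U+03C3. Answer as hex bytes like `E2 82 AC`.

E2 87 9D 69 E3 82 93 79 F0 90 80 93 D9 83 F3 97 BE 83 E2 82 B7 CF 83

U+21DD: 3-byte form → E2 87 9D.
U+0069: 1-byte form → 69.
U+3093: 3-byte form → E3 82 93.
U+0079: 1-byte form → 79.
U+10013: 4-byte form → F0 90 80 93.
U+0643: 2-byte form → D9 83.
U+D7F83: 4-byte form → F3 97 BE 83.
U+20B7: 3-byte form → E2 82 B7.
U+03C3: 2-byte form → CF 83.
Concatenated (23 bytes): E2 87 9D 69 E3 82 93 79 F0 90 80 93 D9 83 F3 97 BE 83 E2 82 B7 CF 83.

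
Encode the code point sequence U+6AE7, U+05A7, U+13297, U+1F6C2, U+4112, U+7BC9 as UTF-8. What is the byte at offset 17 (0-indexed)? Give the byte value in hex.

0xAF

U+6AE7 → 3-byte form E6 AB A7 at offsets 0–2.
U+05A7 → 2-byte form D6 A7 at offsets 3–4.
U+13297 → 4-byte form F0 93 8A 97 at offsets 5–8.
U+1F6C2 → 4-byte form F0 9F 9B 82 at offsets 9–12.
U+4112 → 3-byte form E4 84 92 at offsets 13–15.
U+7BC9 → 3-byte form E7 AF 89 at offsets 16–18.
Offset 17 falls in char 6's range; it's byte 2 of E7 AF 89 = 0xAF.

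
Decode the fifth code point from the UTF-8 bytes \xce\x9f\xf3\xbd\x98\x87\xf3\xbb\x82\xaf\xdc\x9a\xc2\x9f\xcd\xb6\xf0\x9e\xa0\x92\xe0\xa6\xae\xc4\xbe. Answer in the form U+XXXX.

U+009F

Offset 0: leading byte 0xCE = 11001110 → 2-byte char #1 = CE 9F.
Offset 2: leading byte 0xF3 = 11110011 → 4-byte char #2 = F3 BD 98 87.
Offset 6: leading byte 0xF3 = 11110011 → 4-byte char #3 = F3 BB 82 AF.
Offset 10: leading byte 0xDC = 11011100 → 2-byte char #4 = DC 9A.
Offset 12: leading byte 0xC2 = 11000010 → 2-byte char #5 = C2 9F.
Leading byte 0xC2 = 11000010 matches 110xxxxx → 2-byte sequence.
Byte 1: 0xC2 = 11000010, payload 00010 (5 bits).
Byte 2: 0x9F = 10011111 (10xxxxxx ✓), payload 011111.
Concatenate: 00010011111 = 0x9F (11 bits → U+009F).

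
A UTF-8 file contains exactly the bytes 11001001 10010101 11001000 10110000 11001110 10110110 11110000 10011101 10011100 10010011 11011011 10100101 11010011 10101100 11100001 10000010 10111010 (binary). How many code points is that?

7

Byte at offset 0: 0xC9 = 11001001 → 2-byte char (#1). Advance 2.
Byte at offset 2: 0xC8 = 11001000 → 2-byte char (#2). Advance 2.
Byte at offset 4: 0xCE = 11001110 → 2-byte char (#3). Advance 2.
Byte at offset 6: 0xF0 = 11110000 → 4-byte char (#4). Advance 4.
Byte at offset 10: 0xDB = 11011011 → 2-byte char (#5). Advance 2.
Byte at offset 12: 0xD3 = 11010011 → 2-byte char (#6). Advance 2.
Byte at offset 14: 0xE1 = 11100001 → 3-byte char (#7). Advance 3.
Reached end at offset 17 after 7 code points.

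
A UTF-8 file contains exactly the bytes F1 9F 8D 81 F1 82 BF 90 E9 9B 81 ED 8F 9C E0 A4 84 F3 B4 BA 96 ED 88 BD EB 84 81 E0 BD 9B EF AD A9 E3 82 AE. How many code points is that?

11

Byte at offset 0: 0xF1 = 11110001 → 4-byte char (#1). Advance 4.
Byte at offset 4: 0xF1 = 11110001 → 4-byte char (#2). Advance 4.
Byte at offset 8: 0xE9 = 11101001 → 3-byte char (#3). Advance 3.
Byte at offset 11: 0xED = 11101101 → 3-byte char (#4). Advance 3.
Byte at offset 14: 0xE0 = 11100000 → 3-byte char (#5). Advance 3.
Byte at offset 17: 0xF3 = 11110011 → 4-byte char (#6). Advance 4.
Byte at offset 21: 0xED = 11101101 → 3-byte char (#7). Advance 3.
Byte at offset 24: 0xEB = 11101011 → 3-byte char (#8). Advance 3.
Byte at offset 27: 0xE0 = 11100000 → 3-byte char (#9). Advance 3.
Byte at offset 30: 0xEF = 11101111 → 3-byte char (#10). Advance 3.
Byte at offset 33: 0xE3 = 11100011 → 3-byte char (#11). Advance 3.
Reached end at offset 36 after 11 code points.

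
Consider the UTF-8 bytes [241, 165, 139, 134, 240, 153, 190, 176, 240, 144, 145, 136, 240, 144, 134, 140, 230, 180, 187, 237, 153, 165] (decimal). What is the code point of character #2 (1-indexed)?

Offset 0: leading byte 0xF1 = 11110001 → 4-byte char #1 = F1 A5 8B 86.
Offset 4: leading byte 0xF0 = 11110000 → 4-byte char #2 = F0 99 BE B0.
Leading byte 0xF0 = 11110000 matches 11110xxx → 4-byte sequence.
Byte 1: 0xF0 = 11110000, payload 000 (3 bits).
Byte 2: 0x99 = 10011001 (10xxxxxx ✓), payload 011001.
Byte 3: 0xBE = 10111110 (10xxxxxx ✓), payload 111110.
Byte 4: 0xB0 = 10110000 (10xxxxxx ✓), payload 110000.
Concatenate: 000011001111110110000 = 0x19FB0 (21 bits → U+19FB0).

U+19FB0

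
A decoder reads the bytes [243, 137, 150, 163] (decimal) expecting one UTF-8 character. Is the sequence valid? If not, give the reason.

Leading byte 0xF3 = 11110011 → 4-byte form.
Continuation bytes 0x89=10001001, 0x96=10010110, 0xA3=10100011 all match 10xxxxxx.
Decoded value 0xC95A3 is ≥ 0x10000 (shortest form) and not a surrogate.

valid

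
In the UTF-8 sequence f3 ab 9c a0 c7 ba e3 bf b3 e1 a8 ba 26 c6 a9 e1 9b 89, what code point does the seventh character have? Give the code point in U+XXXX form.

Offset 0: leading byte 0xF3 = 11110011 → 4-byte char #1 = F3 AB 9C A0.
Offset 4: leading byte 0xC7 = 11000111 → 2-byte char #2 = C7 BA.
Offset 6: leading byte 0xE3 = 11100011 → 3-byte char #3 = E3 BF B3.
Offset 9: leading byte 0xE1 = 11100001 → 3-byte char #4 = E1 A8 BA.
Offset 12: leading byte 0x26 = 00100110 → 1-byte char #5 = 26.
Offset 13: leading byte 0xC6 = 11000110 → 2-byte char #6 = C6 A9.
Offset 15: leading byte 0xE1 = 11100001 → 3-byte char #7 = E1 9B 89.
Leading byte 0xE1 = 11100001 matches 1110xxxx → 3-byte sequence.
Byte 1: 0xE1 = 11100001, payload 0001 (4 bits).
Byte 2: 0x9B = 10011011 (10xxxxxx ✓), payload 011011.
Byte 3: 0x89 = 10001001 (10xxxxxx ✓), payload 001001.
Concatenate: 0001011011001001 = 0x16C9 (16 bits → U+16C9).

U+16C9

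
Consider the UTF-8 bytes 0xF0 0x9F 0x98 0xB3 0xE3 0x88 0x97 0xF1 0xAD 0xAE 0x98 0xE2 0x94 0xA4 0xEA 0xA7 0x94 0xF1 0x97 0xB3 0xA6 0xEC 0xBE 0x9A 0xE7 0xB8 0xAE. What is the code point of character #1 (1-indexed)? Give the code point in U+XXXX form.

Offset 0: leading byte 0xF0 = 11110000 → 4-byte char #1 = F0 9F 98 B3.
Leading byte 0xF0 = 11110000 matches 11110xxx → 4-byte sequence.
Byte 1: 0xF0 = 11110000, payload 000 (3 bits).
Byte 2: 0x9F = 10011111 (10xxxxxx ✓), payload 011111.
Byte 3: 0x98 = 10011000 (10xxxxxx ✓), payload 011000.
Byte 4: 0xB3 = 10110011 (10xxxxxx ✓), payload 110011.
Concatenate: 000011111011000110011 = 0x1F633 (21 bits → U+1F633).

U+1F633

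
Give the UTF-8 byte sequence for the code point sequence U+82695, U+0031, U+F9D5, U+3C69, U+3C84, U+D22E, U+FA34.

F2 82 9A 95 31 EF A7 95 E3 B1 A9 E3 B2 84 ED 88 AE EF A8 B4

U+82695: 4-byte form → F2 82 9A 95.
U+0031: 1-byte form → 31.
U+F9D5: 3-byte form → EF A7 95.
U+3C69: 3-byte form → E3 B1 A9.
U+3C84: 3-byte form → E3 B2 84.
U+D22E: 3-byte form → ED 88 AE.
U+FA34: 3-byte form → EF A8 B4.
Concatenated (20 bytes): F2 82 9A 95 31 EF A7 95 E3 B1 A9 E3 B2 84 ED 88 AE EF A8 B4.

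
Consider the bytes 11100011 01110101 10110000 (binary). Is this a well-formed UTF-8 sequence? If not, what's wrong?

invalid (non-continuation byte where continuation expected)

Leading byte 0xE3 = 11100011 → 3-byte form.
Byte 2 is 0x75 = 01110101, which is not 10xxxxxx — expected a continuation byte.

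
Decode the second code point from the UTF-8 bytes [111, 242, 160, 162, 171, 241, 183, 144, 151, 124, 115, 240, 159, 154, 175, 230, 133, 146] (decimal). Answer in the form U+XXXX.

Offset 0: leading byte 0x6F = 01101111 → 1-byte char #1 = 6F.
Offset 1: leading byte 0xF2 = 11110010 → 4-byte char #2 = F2 A0 A2 AB.
Leading byte 0xF2 = 11110010 matches 11110xxx → 4-byte sequence.
Byte 1: 0xF2 = 11110010, payload 010 (3 bits).
Byte 2: 0xA0 = 10100000 (10xxxxxx ✓), payload 100000.
Byte 3: 0xA2 = 10100010 (10xxxxxx ✓), payload 100010.
Byte 4: 0xAB = 10101011 (10xxxxxx ✓), payload 101011.
Concatenate: 010100000100010101011 = 0xA08AB (21 bits → U+A08AB).

U+A08AB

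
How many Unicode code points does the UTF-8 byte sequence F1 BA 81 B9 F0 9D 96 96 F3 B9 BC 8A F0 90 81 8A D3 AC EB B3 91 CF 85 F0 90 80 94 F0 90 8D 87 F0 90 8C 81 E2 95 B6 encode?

Byte at offset 0: 0xF1 = 11110001 → 4-byte char (#1). Advance 4.
Byte at offset 4: 0xF0 = 11110000 → 4-byte char (#2). Advance 4.
Byte at offset 8: 0xF3 = 11110011 → 4-byte char (#3). Advance 4.
Byte at offset 12: 0xF0 = 11110000 → 4-byte char (#4). Advance 4.
Byte at offset 16: 0xD3 = 11010011 → 2-byte char (#5). Advance 2.
Byte at offset 18: 0xEB = 11101011 → 3-byte char (#6). Advance 3.
Byte at offset 21: 0xCF = 11001111 → 2-byte char (#7). Advance 2.
Byte at offset 23: 0xF0 = 11110000 → 4-byte char (#8). Advance 4.
Byte at offset 27: 0xF0 = 11110000 → 4-byte char (#9). Advance 4.
Byte at offset 31: 0xF0 = 11110000 → 4-byte char (#10). Advance 4.
Byte at offset 35: 0xE2 = 11100010 → 3-byte char (#11). Advance 3.
Reached end at offset 38 after 11 code points.

11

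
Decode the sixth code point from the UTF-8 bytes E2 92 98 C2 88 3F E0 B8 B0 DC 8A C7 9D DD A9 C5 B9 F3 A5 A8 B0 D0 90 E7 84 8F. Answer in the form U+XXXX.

U+01DD

Offset 0: leading byte 0xE2 = 11100010 → 3-byte char #1 = E2 92 98.
Offset 3: leading byte 0xC2 = 11000010 → 2-byte char #2 = C2 88.
Offset 5: leading byte 0x3F = 00111111 → 1-byte char #3 = 3F.
Offset 6: leading byte 0xE0 = 11100000 → 3-byte char #4 = E0 B8 B0.
Offset 9: leading byte 0xDC = 11011100 → 2-byte char #5 = DC 8A.
Offset 11: leading byte 0xC7 = 11000111 → 2-byte char #6 = C7 9D.
Leading byte 0xC7 = 11000111 matches 110xxxxx → 2-byte sequence.
Byte 1: 0xC7 = 11000111, payload 00111 (5 bits).
Byte 2: 0x9D = 10011101 (10xxxxxx ✓), payload 011101.
Concatenate: 00111011101 = 0x1DD (11 bits → U+01DD).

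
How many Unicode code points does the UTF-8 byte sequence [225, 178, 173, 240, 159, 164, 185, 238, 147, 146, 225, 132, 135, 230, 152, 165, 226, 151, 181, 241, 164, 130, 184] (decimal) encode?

7

Byte at offset 0: 0xE1 = 11100001 → 3-byte char (#1). Advance 3.
Byte at offset 3: 0xF0 = 11110000 → 4-byte char (#2). Advance 4.
Byte at offset 7: 0xEE = 11101110 → 3-byte char (#3). Advance 3.
Byte at offset 10: 0xE1 = 11100001 → 3-byte char (#4). Advance 3.
Byte at offset 13: 0xE6 = 11100110 → 3-byte char (#5). Advance 3.
Byte at offset 16: 0xE2 = 11100010 → 3-byte char (#6). Advance 3.
Byte at offset 19: 0xF1 = 11110001 → 4-byte char (#7). Advance 4.
Reached end at offset 23 after 7 code points.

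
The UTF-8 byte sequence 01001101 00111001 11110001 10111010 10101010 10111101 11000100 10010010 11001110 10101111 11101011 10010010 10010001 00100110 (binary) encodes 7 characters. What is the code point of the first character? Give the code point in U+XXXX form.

U+004D

Offset 0: leading byte 0x4D = 01001101 → 1-byte char #1 = 4D.
Leading byte 0x4D = 01001101 matches 0xxxxxxx → 1-byte sequence.
Byte 1: 0x4D = 01001101, payload 1001101 (7 bits).
Concatenate: 1001101 = 0x4D (7 bits → U+004D).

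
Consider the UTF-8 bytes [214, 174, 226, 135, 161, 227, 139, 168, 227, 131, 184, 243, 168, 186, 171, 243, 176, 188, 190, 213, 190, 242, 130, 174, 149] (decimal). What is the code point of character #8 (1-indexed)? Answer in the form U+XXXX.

Offset 0: leading byte 0xD6 = 11010110 → 2-byte char #1 = D6 AE.
Offset 2: leading byte 0xE2 = 11100010 → 3-byte char #2 = E2 87 A1.
Offset 5: leading byte 0xE3 = 11100011 → 3-byte char #3 = E3 8B A8.
Offset 8: leading byte 0xE3 = 11100011 → 3-byte char #4 = E3 83 B8.
Offset 11: leading byte 0xF3 = 11110011 → 4-byte char #5 = F3 A8 BA AB.
Offset 15: leading byte 0xF3 = 11110011 → 4-byte char #6 = F3 B0 BC BE.
Offset 19: leading byte 0xD5 = 11010101 → 2-byte char #7 = D5 BE.
Offset 21: leading byte 0xF2 = 11110010 → 4-byte char #8 = F2 82 AE 95.
Leading byte 0xF2 = 11110010 matches 11110xxx → 4-byte sequence.
Byte 1: 0xF2 = 11110010, payload 010 (3 bits).
Byte 2: 0x82 = 10000010 (10xxxxxx ✓), payload 000010.
Byte 3: 0xAE = 10101110 (10xxxxxx ✓), payload 101110.
Byte 4: 0x95 = 10010101 (10xxxxxx ✓), payload 010101.
Concatenate: 010000010101110010101 = 0x82B95 (21 bits → U+82B95).

U+82B95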